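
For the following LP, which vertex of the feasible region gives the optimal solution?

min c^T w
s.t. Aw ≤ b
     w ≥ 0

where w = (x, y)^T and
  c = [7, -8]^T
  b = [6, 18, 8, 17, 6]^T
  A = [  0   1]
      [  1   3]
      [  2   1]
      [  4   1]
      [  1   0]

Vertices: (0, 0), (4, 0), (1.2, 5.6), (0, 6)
(0, 6) with z = -48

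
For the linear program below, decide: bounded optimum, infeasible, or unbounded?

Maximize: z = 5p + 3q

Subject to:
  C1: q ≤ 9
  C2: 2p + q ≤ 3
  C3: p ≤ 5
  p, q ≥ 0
The point (0, 3) satisfies every constraint, so the LP is feasible; the constraints give p ≤ 5 and q ≤ 9, which with p, q ≥ 0 keep the feasible region inside a bounded box. A feasible, bounded LP attains a finite optimum at a vertex.

Evaluating z = 5p + 3q at each vertex:
  (0, 0): z = 0
  (1.5, 0): z = 7.5
  (0, 3): z = 9

Bounded optimum: z* = 9 at (0, 3).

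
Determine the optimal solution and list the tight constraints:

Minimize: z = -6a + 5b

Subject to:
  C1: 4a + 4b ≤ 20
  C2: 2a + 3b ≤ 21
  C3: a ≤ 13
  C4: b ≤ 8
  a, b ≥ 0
Optimal: a = 5, b = 0
Slack at optimum:
  C1: slack = 0 (binding)
  C2: slack = 11
  C3: slack = 8
  C4: slack = 8
  a ≥ 0: a = 5
  b ≥ 0: b = 0 (binding)
Binding constraints: C1, b ≥ 0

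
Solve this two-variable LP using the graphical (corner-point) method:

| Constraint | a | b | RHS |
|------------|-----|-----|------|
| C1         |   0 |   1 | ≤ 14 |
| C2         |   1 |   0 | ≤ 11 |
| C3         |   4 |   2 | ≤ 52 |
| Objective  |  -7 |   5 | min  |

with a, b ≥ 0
Each vertex is the intersection of two constraint boundaries that also satisfies all remaining constraints:
  a = 0 and b = 0 → (0, 0)
  a = 11 and b = 0 → (11, 0)
  a = 11 and 4a + 2b = 52 → (11, 4)
  b = 14 and 4a + 2b = 52 → (6, 14)
  b = 14 and a = 0 → (0, 14)

Evaluating z = -7a + 5b at each vertex:
  (0, 0): z = 0
  (11, 0): z = -77
  (11, 4): z = -57
  (6, 14): z = 28
  (0, 14): z = 70

The minimum is at (11, 0) with z = -77.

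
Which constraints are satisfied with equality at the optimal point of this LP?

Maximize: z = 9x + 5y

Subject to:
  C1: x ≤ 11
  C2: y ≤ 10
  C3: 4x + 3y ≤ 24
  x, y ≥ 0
Optimal: x = 6, y = 0
Binding: C3, y ≥ 0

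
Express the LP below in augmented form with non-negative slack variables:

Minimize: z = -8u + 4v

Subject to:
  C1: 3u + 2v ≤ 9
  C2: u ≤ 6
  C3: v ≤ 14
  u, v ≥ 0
min z = -8u + 4v

s.t.
  3u + 2v + s1 = 9
  u + s2 = 6
  v + s3 = 14
  u, v, s1, s2, s3 ≥ 0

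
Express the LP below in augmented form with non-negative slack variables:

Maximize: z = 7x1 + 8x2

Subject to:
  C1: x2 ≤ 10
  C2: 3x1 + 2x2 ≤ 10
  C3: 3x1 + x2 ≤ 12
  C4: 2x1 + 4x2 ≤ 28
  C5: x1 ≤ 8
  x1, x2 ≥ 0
max z = 7x1 + 8x2

s.t.
  x2 + s1 = 10
  3x1 + 2x2 + s2 = 10
  3x1 + x2 + s3 = 12
  2x1 + 4x2 + s4 = 28
  x1 + s5 = 8
  x1, x2, s1, s2, s3, s4, s5 ≥ 0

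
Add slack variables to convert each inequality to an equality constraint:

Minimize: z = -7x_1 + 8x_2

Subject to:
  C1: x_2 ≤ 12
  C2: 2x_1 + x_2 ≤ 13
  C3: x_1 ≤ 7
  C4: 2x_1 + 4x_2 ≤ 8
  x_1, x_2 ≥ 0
min z = -7x_1 + 8x_2

s.t.
  x_2 + s1 = 12
  2x_1 + x_2 + s2 = 13
  x_1 + s3 = 7
  2x_1 + 4x_2 + s4 = 8
  x_1, x_2, s1, s2, s3, s4 ≥ 0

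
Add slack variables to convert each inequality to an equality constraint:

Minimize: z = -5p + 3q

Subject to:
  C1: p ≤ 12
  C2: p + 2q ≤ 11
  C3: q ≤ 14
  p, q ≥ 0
min z = -5p + 3q

s.t.
  p + s1 = 12
  p + 2q + s2 = 11
  q + s3 = 14
  p, q, s1, s2, s3 ≥ 0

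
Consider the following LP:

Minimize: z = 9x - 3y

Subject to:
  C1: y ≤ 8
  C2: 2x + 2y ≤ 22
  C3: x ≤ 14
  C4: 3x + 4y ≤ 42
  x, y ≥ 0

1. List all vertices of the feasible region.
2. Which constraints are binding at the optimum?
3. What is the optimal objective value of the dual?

1. (0, 0), (11, 0), (3, 8), (0, 8)
2. C1, x ≥ 0
3. -24 (by strong duality, equal to the primal optimum)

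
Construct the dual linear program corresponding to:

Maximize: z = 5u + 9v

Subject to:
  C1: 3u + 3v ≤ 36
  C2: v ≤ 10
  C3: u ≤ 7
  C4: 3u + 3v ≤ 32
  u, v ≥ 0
Minimize: z = 36y1 + 10y2 + 7y3 + 32y4

Subject to:
  C1: -3y1 - y3 - 3y4 ≤ -5
  C2: -3y1 - y2 - 3y4 ≤ -9
  y1, y2, y3, y4 ≥ 0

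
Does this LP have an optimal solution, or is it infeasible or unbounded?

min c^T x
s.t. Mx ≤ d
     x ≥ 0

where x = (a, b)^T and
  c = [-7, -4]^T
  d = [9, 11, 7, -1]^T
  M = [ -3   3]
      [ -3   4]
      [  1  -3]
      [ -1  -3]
Feasible point: (0, 1) satisfies every constraint, so the LP is feasible.
Direction d = (4, 3): for each constraint row a, a·d ≤ 0 —
  (-3)(4) + (3)(3) = -3 ≤ 0
  (-3)(4) + (4)(3) = 0 ≤ 0
  (1)(4) + (-3)(3) = -5 ≤ 0
  (-1)(4) + (-3)(3) = -13 ≤ 0
and d ≥ 0, so (0, 1) + t·d stays feasible for every t ≥ 0. Along this ray z = -7a - 4b changes by -40 per unit t, so z → −∞.

The LP is unbounded; z can be made arbitrarily small.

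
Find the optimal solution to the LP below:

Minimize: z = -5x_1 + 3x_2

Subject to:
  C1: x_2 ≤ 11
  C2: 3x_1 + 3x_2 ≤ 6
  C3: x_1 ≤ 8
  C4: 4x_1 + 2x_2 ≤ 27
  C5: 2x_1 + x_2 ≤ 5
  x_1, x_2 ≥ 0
Each vertex is the intersection of two constraint boundaries that also satisfies all remaining constraints:
  x_1 = 0 and x_2 = 0 → (0, 0)
  3x_1 + 3x_2 = 6 and x_2 = 0 → (2, 0)
  3x_1 + 3x_2 = 6 and x_1 = 0 → (0, 2)

Evaluating z = -5x_1 + 3x_2 at each vertex:
  (0, 0): z = 0
  (2, 0): z = -10
  (0, 2): z = 6

The minimum is at (2, 0) with z = -10.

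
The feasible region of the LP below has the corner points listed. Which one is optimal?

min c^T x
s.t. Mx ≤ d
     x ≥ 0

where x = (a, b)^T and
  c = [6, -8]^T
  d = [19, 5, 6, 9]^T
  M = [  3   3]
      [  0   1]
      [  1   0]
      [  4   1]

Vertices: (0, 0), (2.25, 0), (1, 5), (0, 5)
Evaluating z = 6a - 8b at each vertex:
  (0, 0): z = 0
  (2.25, 0): z = 13.5
  (1, 5): z = -34
  (0, 5): z = -40

The smallest value is z = -40, attained at (0, 5).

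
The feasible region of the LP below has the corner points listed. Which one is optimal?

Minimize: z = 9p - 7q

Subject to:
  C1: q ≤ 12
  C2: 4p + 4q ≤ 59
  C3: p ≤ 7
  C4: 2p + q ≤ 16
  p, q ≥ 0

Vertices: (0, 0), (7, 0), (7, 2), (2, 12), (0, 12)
Evaluating z = 9p - 7q at each vertex:
  (0, 0): z = 0
  (7, 0): z = 63
  (7, 2): z = 49
  (2, 12): z = -66
  (0, 12): z = -84

The smallest value is z = -84, attained at (0, 12).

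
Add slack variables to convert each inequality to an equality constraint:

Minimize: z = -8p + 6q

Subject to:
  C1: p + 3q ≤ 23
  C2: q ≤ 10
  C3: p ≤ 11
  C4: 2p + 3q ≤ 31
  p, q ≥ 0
min z = -8p + 6q

s.t.
  p + 3q + s1 = 23
  q + s2 = 10
  p + s3 = 11
  2p + 3q + s4 = 31
  p, q, s1, s2, s3, s4 ≥ 0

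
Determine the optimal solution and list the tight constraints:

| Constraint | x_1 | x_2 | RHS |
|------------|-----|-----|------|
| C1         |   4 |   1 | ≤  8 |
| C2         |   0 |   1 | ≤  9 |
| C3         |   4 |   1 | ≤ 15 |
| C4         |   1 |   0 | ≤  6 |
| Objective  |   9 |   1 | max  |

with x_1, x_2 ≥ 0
Optimal: x_1 = 2, x_2 = 0
Slack at optimum:
  C1: slack = 0 (binding)
  C2: slack = 9
  C3: slack = 7
  C4: slack = 4
  x_1 ≥ 0: x_1 = 2
  x_2 ≥ 0: x_2 = 0 (binding)
Binding constraints: C1, x_2 ≥ 0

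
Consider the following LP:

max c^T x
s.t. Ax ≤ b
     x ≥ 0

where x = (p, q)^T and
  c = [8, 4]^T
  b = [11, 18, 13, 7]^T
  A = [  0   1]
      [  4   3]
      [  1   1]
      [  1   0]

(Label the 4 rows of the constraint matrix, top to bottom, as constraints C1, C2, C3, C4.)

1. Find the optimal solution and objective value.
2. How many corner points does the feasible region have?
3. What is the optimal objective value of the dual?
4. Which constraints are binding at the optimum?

1. p = 4.5, q = 0, z = 36
2. 3
3. 36 (by strong duality, equal to the primal optimum)
4. C2, q ≥ 0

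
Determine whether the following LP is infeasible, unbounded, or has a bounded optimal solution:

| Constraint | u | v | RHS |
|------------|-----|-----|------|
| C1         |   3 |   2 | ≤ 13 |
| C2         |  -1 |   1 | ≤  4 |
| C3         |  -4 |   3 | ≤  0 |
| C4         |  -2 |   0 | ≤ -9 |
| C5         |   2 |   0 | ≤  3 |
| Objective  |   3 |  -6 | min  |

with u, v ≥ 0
C5 requires 2u ≤ 3, while C4 (-2u ≤ -9) is equivalent to 2u ≥ 9. Together they would need 9 ≤ 2u ≤ 3, which is impossible since 9 > 3. No point satisfies all constraints.

The feasible region is empty; the LP is infeasible.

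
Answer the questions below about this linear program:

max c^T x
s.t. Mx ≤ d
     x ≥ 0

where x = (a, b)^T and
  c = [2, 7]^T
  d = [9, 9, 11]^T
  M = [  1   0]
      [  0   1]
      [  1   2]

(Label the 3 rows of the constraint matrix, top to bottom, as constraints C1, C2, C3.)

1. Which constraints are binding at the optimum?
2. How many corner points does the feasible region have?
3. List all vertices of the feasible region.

1. C3, a ≥ 0
2. 4
3. (0, 0), (9, 0), (9, 1), (0, 5.5)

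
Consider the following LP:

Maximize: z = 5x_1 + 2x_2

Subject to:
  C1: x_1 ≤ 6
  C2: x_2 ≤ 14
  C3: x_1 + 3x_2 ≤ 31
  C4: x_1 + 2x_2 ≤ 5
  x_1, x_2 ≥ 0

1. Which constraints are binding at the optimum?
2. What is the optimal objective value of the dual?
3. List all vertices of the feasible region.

1. C4, x_2 ≥ 0
2. 25 (by strong duality, equal to the primal optimum)
3. (0, 0), (5, 0), (0, 2.5)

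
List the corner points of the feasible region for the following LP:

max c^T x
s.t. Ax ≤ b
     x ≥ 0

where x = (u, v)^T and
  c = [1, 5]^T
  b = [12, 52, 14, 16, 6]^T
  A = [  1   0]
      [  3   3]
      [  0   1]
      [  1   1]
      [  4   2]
Each vertex is the intersection of two constraint boundaries that also satisfies all remaining constraints:
  u = 0 and v = 0 → (0, 0)
  4u + 2v = 6 and v = 0 → (1.5, 0)
  4u + 2v = 6 and u = 0 → (0, 3)

Vertices: (0, 0), (1.5, 0), (0, 3)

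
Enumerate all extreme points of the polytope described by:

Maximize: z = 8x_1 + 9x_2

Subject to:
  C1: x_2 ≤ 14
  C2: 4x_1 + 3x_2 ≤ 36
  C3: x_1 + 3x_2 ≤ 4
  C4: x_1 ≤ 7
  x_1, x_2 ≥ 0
Each vertex is the intersection of two constraint boundaries that also satisfies all remaining constraints:
  x_1 = 0 and x_2 = 0 → (0, 0)
  x_1 + 3x_2 = 4 and x_2 = 0 → (4, 0)
  x_1 + 3x_2 = 4 and x_1 = 0 → (0, 1.333)

Vertices: (0, 0), (4, 0), (0, 1.333)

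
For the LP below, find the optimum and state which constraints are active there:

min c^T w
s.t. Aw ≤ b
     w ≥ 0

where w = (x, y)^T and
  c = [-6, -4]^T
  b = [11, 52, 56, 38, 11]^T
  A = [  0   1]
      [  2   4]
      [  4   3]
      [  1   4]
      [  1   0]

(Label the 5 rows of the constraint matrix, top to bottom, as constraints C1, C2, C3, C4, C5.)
Optimal: x = 11, y = 4
Binding: C3, C5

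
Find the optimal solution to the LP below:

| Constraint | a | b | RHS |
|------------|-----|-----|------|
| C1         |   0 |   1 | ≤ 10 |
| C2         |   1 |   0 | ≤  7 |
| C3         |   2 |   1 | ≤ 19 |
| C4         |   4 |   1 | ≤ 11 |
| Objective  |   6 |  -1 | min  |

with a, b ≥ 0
Each vertex is the intersection of two constraint boundaries that also satisfies all remaining constraints:
  a = 0 and b = 0 → (0, 0)
  4a + b = 11 and b = 0 → (2.75, 0)
  b = 10 and 4a + b = 11 → (0.25, 10)
  b = 10 and a = 0 → (0, 10)

Evaluating z = 6a - b at each vertex:
  (0, 0): z = 0
  (2.75, 0): z = 16.5
  (0.25, 10): z = -8.5
  (0, 10): z = -10

The minimum is at (0, 10) with z = -10.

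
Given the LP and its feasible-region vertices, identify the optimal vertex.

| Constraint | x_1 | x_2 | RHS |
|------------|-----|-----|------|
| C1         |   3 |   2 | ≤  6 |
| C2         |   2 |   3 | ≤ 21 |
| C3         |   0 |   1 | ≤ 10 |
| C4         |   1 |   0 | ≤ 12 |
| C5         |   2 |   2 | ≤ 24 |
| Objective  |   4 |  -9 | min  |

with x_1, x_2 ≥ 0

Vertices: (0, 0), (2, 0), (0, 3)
Evaluating z = 4x_1 - 9x_2 at each vertex:
  (0, 0): z = 0
  (2, 0): z = 8
  (0, 3): z = -27

The smallest value is z = -27, attained at (0, 3).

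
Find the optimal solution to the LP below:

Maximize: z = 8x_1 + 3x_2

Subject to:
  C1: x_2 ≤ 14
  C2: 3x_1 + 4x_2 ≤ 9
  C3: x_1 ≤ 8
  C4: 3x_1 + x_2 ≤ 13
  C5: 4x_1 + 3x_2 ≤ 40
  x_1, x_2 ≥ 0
Each vertex is the intersection of two constraint boundaries that also satisfies all remaining constraints:
  x_1 = 0 and x_2 = 0 → (0, 0)
  3x_1 + 4x_2 = 9 and x_2 = 0 → (3, 0)
  3x_1 + 4x_2 = 9 and x_1 = 0 → (0, 2.25)

Evaluating z = 8x_1 + 3x_2 at each vertex:
  (0, 0): z = 0
  (3, 0): z = 24
  (0, 2.25): z = 6.75

The maximum is at (3, 0) with z = 24.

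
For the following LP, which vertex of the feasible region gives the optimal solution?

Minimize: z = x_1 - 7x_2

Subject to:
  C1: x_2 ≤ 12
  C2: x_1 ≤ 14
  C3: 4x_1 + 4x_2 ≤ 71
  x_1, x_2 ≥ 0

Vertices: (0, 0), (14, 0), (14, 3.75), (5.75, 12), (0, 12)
(0, 12) with z = -84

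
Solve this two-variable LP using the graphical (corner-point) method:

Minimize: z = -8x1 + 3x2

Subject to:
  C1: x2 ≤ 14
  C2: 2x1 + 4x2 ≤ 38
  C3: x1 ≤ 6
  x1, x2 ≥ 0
x1 = 6, x2 = 0, z = -48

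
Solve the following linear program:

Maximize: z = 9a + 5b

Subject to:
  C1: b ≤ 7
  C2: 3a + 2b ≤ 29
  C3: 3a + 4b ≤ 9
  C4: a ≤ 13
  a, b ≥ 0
a = 3, b = 0, z = 27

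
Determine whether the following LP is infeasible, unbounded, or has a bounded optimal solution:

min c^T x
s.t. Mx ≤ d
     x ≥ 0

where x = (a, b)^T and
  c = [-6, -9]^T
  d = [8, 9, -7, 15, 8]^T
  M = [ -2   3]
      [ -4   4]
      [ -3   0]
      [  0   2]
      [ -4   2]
Feasible point: (3, 0) satisfies every constraint, so the LP is feasible.
Direction d = (1, 0): for each constraint row a, a·d ≤ 0 —
  (-2)(1) + (3)(0) = -2 ≤ 0
  (-4)(1) + (4)(0) = -4 ≤ 0
  (-3)(1) + (0)(0) = -3 ≤ 0
  (0)(1) + (2)(0) = 0 ≤ 0
  (-4)(1) + (2)(0) = -4 ≤ 0
and d ≥ 0, so (3, 0) + t·d stays feasible for every t ≥ 0. Along this ray z = -6a - 9b changes by -6 per unit t, so z → −∞.

Unbounded: there is a feasible ray along which z → −∞.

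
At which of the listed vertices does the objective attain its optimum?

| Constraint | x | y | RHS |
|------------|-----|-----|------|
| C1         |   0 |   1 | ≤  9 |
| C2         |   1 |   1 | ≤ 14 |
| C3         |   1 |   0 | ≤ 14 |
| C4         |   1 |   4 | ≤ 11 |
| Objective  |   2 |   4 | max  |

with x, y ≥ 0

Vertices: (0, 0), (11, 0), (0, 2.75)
(11, 0) with z = 22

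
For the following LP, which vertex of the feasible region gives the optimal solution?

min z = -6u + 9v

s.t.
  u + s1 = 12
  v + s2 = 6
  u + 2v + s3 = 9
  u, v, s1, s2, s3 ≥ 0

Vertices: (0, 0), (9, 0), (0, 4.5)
Evaluating z = -6u + 9v at each vertex:
  (0, 0): z = 0
  (9, 0): z = -54
  (0, 4.5): z = 40.5

The smallest value is z = -54, attained at (9, 0).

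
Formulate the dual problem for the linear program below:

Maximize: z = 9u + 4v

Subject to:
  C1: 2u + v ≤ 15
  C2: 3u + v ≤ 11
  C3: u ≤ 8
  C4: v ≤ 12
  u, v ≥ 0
Minimize: z = 15y1 + 11y2 + 8y3 + 12y4

Subject to:
  C1: -2y1 - 3y2 - y3 ≤ -9
  C2: -y1 - y2 - y4 ≤ -4
  y1, y2, y3, y4 ≥ 0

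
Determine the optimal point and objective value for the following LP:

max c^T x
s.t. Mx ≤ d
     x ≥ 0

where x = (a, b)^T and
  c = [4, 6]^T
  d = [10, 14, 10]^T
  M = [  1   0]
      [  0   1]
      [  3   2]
Each vertex is the intersection of two constraint boundaries that also satisfies all remaining constraints:
  a = 0 and b = 0 → (0, 0)
  3a + 2b = 10 and b = 0 → (3.333, 0)
  3a + 2b = 10 and a = 0 → (0, 5)

Evaluating z = 4a + 6b at each vertex:
  (0, 0): z = 0
  (3.333, 0): z = 13.33
  (0, 5): z = 30

The maximum is at (0, 5) with z = 30.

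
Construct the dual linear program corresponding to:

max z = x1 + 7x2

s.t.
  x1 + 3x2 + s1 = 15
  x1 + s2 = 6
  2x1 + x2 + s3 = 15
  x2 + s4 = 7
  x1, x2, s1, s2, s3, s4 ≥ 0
Minimize: z = 15y1 + 6y2 + 15y3 + 7y4

Subject to:
  C1: -y1 - y2 - 2y3 ≤ -1
  C2: -3y1 - y3 - y4 ≤ -7
  y1, y2, y3, y4 ≥ 0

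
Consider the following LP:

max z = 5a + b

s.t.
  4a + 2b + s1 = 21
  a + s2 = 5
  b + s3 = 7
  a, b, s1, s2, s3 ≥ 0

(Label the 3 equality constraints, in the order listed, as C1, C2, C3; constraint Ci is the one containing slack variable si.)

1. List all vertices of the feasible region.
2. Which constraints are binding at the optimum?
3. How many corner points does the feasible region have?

1. (0, 0), (5, 0), (5, 0.5), (1.75, 7), (0, 7)
2. C1, C2
3. 5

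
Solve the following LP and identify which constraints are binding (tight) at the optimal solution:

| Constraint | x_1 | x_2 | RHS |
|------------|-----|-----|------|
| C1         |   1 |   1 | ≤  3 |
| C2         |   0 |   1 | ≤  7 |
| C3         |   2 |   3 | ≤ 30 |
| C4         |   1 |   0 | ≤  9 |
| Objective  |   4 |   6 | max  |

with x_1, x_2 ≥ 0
Optimal: x_1 = 0, x_2 = 3
Slack at optimum:
  C1: slack = 0 (binding)
  C2: slack = 4
  C3: slack = 21
  C4: slack = 9
  x_1 ≥ 0: x_1 = 0 (binding)
  x_2 ≥ 0: x_2 = 3
Binding constraints: C1, x_1 ≥ 0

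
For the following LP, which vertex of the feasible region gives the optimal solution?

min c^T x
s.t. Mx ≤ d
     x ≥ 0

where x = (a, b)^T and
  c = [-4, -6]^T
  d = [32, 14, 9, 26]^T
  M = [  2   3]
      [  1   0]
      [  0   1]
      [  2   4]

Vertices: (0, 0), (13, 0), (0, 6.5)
(13, 0) with z = -52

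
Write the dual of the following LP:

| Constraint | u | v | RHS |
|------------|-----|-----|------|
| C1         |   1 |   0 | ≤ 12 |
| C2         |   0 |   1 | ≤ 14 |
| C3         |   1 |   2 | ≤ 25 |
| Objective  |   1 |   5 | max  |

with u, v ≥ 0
Minimize: z = 12y1 + 14y2 + 25y3

Subject to:
  C1: -y1 - y3 ≤ -1
  C2: -y2 - 2y3 ≤ -5
  y1, y2, y3 ≥ 0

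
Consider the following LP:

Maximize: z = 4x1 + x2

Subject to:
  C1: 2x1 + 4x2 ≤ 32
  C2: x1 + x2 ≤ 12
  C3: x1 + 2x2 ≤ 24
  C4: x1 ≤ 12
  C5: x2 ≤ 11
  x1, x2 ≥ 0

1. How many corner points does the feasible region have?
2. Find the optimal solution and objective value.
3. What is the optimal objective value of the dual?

1. 4
2. x1 = 12, x2 = 0, z = 48
3. 48 (by strong duality, equal to the primal optimum)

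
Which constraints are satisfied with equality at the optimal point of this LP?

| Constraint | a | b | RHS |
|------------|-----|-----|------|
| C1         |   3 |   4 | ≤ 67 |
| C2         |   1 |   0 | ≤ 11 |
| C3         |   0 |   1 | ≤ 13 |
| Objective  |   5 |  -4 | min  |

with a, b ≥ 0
Optimal: a = 0, b = 13
Binding: C3, a ≥ 0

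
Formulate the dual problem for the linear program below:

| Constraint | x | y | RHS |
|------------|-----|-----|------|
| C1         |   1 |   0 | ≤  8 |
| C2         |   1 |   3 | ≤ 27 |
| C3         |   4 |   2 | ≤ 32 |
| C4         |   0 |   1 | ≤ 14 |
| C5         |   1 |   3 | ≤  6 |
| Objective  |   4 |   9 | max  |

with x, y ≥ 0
Minimize: z = 8y1 + 27y2 + 32y3 + 14y4 + 6y5

Subject to:
  C1: -y1 - y2 - 4y3 - y5 ≤ -4
  C2: -3y2 - 2y3 - y4 - 3y5 ≤ -9
  y1, y2, y3, y4, y5 ≥ 0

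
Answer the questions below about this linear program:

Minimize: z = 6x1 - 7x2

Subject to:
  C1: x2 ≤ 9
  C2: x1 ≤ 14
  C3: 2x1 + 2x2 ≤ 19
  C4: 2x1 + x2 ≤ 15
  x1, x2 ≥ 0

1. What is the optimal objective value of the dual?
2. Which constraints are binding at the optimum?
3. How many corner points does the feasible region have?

1. -63 (by strong duality, equal to the primal optimum)
2. C1, x1 ≥ 0
3. 5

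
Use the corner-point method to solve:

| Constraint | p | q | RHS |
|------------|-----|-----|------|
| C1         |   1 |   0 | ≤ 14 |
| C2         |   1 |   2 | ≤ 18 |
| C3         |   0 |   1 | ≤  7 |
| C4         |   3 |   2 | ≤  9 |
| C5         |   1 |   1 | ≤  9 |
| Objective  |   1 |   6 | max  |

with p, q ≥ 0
Each vertex is the intersection of two constraint boundaries that also satisfies all remaining constraints:
  p = 0 and q = 0 → (0, 0)
  3p + 2q = 9 and q = 0 → (3, 0)
  3p + 2q = 9 and p = 0 → (0, 4.5)

Evaluating z = p + 6q at each vertex:
  (0, 0): z = 0
  (3, 0): z = 3
  (0, 4.5): z = 27

The maximum is at (0, 4.5) with z = 27.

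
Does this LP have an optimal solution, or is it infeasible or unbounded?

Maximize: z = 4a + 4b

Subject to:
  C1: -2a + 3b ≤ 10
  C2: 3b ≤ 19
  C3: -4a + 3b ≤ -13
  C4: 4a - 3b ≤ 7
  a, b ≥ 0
C4 requires 4a - 3b ≤ 7, while C3 (-4a + 3b ≤ -13) is equivalent to 4a - 3b ≥ 13. Together they would need 13 ≤ 4a - 3b ≤ 7, which is impossible since 13 > 7. No point satisfies all constraints.

Infeasible: no point satisfies all constraints simultaneously.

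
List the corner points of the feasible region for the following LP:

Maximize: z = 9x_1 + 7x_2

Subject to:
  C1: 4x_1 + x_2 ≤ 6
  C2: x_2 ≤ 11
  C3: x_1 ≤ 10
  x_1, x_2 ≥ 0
Each vertex is the intersection of two constraint boundaries that also satisfies all remaining constraints:
  x_1 = 0 and x_2 = 0 → (0, 0)
  4x_1 + x_2 = 6 and x_2 = 0 → (1.5, 0)
  4x_1 + x_2 = 6 and x_1 = 0 → (0, 6)

Vertices: (0, 0), (1.5, 0), (0, 6)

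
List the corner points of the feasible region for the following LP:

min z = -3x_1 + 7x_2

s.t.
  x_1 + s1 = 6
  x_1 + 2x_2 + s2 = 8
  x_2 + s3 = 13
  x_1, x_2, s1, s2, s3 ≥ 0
Each vertex is the intersection of two constraint boundaries that also satisfies all remaining constraints:
  x_1 = 0 and x_2 = 0 → (0, 0)
  x_1 = 6 and x_2 = 0 → (6, 0)
  x_1 = 6 and x_1 + 2x_2 = 8 → (6, 1)
  x_1 + 2x_2 = 8 and x_1 = 0 → (0, 4)

Vertices: (0, 0), (6, 0), (6, 1), (0, 4)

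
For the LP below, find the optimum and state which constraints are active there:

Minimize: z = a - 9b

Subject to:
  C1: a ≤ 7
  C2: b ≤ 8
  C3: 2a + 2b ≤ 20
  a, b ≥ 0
Optimal: a = 0, b = 8
Slack at optimum:
  C1: slack = 7
  C2: slack = 0 (binding)
  C3: slack = 4
  a ≥ 0: a = 0 (binding)
  b ≥ 0: b = 8
Binding constraints: C2, a ≥ 0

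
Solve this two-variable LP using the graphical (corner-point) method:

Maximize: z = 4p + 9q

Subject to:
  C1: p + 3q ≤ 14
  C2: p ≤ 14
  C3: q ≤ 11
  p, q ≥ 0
Each vertex is the intersection of two constraint boundaries that also satisfies all remaining constraints:
  p = 0 and q = 0 → (0, 0)
  p + 3q = 14 and p = 14 → (14, 0)
  p + 3q = 14 and p = 0 → (0, 4.667)

Evaluating z = 4p + 9q at each vertex:
  (0, 0): z = 0
  (14, 0): z = 56
  (0, 4.667): z = 42

The maximum is at (14, 0) with z = 56.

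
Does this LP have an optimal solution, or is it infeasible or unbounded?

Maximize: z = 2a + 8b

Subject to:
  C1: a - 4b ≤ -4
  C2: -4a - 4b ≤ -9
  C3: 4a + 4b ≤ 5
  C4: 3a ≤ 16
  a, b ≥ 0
C3 requires 4a + 4b ≤ 5, while C2 (-4a - 4b ≤ -9) is equivalent to 4a + 4b ≥ 9. Together they would need 9 ≤ 4a + 4b ≤ 5, which is impossible since 9 > 5. No point satisfies all constraints.

Infeasible — the constraint set is empty.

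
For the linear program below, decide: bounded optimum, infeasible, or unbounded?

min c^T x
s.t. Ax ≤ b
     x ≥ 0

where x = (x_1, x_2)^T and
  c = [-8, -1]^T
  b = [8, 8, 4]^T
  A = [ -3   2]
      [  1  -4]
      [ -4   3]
Feasible point: (0, 0) satisfies every constraint, so the LP is feasible.
Direction d = (1, 1): for each constraint row a, a·d ≤ 0 —
  (-3)(1) + (2)(1) = -1 ≤ 0
  (1)(1) + (-4)(1) = -3 ≤ 0
  (-4)(1) + (3)(1) = -1 ≤ 0
and d ≥ 0, so (0, 0) + t·d stays feasible for every t ≥ 0. Along this ray z = -8x_1 - x_2 changes by -9 per unit t, so z → −∞.

The LP is unbounded; z can be made arbitrarily small.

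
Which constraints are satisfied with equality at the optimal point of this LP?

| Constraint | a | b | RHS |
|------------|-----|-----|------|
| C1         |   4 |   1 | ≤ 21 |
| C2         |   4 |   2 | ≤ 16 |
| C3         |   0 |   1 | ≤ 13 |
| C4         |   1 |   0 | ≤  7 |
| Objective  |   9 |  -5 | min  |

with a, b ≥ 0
Optimal: a = 0, b = 8
Slack at optimum:
  C1: slack = 13
  C2: slack = 0 (binding)
  C3: slack = 5
  C4: slack = 7
  a ≥ 0: a = 0 (binding)
  b ≥ 0: b = 8
Binding constraints: C2, a ≥ 0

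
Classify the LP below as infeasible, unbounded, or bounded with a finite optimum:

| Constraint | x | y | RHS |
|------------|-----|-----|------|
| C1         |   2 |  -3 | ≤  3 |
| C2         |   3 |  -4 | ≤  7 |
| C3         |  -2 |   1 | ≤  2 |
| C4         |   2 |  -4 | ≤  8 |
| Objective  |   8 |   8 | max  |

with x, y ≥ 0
Feasible point: (0, 0) satisfies every constraint, so the LP is feasible.
Direction d = (1, 1): for each constraint row a, a·d ≤ 0 —
  (2)(1) + (-3)(1) = -1 ≤ 0
  (3)(1) + (-4)(1) = -1 ≤ 0
  (-2)(1) + (1)(1) = -1 ≤ 0
  (2)(1) + (-4)(1) = -2 ≤ 0
and d ≥ 0, so (0, 0) + t·d stays feasible for every t ≥ 0. Along this ray z = 8x + 8y changes by 16 per unit t, so z → +∞.

The LP is unbounded; z can be made arbitrarily large.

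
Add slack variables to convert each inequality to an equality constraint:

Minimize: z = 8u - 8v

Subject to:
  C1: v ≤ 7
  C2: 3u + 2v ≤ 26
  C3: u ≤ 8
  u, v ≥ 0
min z = 8u - 8v

s.t.
  v + s1 = 7
  3u + 2v + s2 = 26
  u + s3 = 8
  u, v, s1, s2, s3 ≥ 0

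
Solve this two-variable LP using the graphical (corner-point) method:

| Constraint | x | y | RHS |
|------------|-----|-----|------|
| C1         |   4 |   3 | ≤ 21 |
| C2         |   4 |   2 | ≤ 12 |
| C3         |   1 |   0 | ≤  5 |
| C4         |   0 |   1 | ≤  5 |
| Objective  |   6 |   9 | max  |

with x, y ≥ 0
x = 0.5, y = 5, z = 48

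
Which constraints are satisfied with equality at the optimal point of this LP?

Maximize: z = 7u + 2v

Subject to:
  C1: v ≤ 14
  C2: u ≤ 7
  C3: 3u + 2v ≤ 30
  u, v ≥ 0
Optimal: u = 7, v = 4.5
Binding: C2, C3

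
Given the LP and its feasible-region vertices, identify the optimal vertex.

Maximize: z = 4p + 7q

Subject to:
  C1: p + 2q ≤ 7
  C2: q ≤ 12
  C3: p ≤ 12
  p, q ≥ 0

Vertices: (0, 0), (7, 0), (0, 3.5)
Evaluating z = 4p + 7q at each vertex:
  (0, 0): z = 0
  (7, 0): z = 28
  (0, 3.5): z = 24.5

The largest value is z = 28, attained at (7, 0).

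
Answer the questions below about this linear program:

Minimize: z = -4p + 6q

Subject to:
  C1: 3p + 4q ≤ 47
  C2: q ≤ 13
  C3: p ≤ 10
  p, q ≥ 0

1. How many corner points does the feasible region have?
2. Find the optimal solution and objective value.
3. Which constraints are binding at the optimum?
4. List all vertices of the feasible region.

1. 4
2. p = 10, q = 0, z = -40
3. C3, q ≥ 0
4. (0, 0), (10, 0), (10, 4.25), (0, 11.75)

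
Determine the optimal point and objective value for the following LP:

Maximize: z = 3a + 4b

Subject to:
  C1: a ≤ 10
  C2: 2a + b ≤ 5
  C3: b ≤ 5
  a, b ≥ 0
Each vertex is the intersection of two constraint boundaries that also satisfies all remaining constraints:
  a = 0 and b = 0 → (0, 0)
  2a + b = 5 and b = 0 → (2.5, 0)
  2a + b = 5 and b = 5 → (0, 5)

Evaluating z = 3a + 4b at each vertex:
  (0, 0): z = 0
  (2.5, 0): z = 7.5
  (0, 5): z = 20

The maximum is at (0, 5) with z = 20.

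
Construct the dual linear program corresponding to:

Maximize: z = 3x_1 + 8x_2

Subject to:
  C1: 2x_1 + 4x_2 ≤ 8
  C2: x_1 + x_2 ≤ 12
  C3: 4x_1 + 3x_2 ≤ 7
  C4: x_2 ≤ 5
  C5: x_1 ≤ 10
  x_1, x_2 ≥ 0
Minimize: z = 8y1 + 12y2 + 7y3 + 5y4 + 10y5

Subject to:
  C1: -2y1 - y2 - 4y3 - y5 ≤ -3
  C2: -4y1 - y2 - 3y3 - y4 ≤ -8
  y1, y2, y3, y4, y5 ≥ 0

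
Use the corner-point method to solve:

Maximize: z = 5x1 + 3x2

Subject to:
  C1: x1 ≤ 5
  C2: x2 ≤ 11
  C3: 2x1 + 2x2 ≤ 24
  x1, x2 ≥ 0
x1 = 5, x2 = 7, z = 46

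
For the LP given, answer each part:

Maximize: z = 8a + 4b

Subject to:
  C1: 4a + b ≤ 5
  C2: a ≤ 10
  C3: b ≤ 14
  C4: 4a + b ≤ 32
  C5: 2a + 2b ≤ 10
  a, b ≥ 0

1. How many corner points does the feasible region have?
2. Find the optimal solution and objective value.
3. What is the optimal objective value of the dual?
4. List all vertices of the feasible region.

1. 3
2. a = 0, b = 5, z = 20
3. 20 (by strong duality, equal to the primal optimum)
4. (0, 0), (1.25, 0), (0, 5)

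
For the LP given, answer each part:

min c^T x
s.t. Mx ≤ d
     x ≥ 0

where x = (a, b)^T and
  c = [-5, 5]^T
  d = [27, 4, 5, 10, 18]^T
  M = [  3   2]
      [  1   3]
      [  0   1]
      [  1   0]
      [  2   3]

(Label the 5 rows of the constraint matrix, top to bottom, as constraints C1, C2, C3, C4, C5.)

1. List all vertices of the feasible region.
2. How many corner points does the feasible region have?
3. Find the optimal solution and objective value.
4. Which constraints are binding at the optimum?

1. (0, 0), (4, 0), (0, 1.333)
2. 3
3. a = 4, b = 0, z = -20
4. C2, b ≥ 0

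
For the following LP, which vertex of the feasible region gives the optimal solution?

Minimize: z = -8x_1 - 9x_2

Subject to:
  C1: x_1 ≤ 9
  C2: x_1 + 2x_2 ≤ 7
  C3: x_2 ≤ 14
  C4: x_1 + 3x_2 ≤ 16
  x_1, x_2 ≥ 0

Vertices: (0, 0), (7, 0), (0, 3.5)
Evaluating z = -8x_1 - 9x_2 at each vertex:
  (0, 0): z = 0
  (7, 0): z = -56
  (0, 3.5): z = -31.5

The smallest value is z = -56, attained at (7, 0).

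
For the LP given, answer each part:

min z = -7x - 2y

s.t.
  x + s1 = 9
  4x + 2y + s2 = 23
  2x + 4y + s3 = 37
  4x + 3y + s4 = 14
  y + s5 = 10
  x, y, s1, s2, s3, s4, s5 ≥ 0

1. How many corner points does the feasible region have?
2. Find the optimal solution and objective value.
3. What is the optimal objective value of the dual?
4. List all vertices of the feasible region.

1. 3
2. x = 3.5, y = 0, z = -24.5
3. -24.5 (by strong duality, equal to the primal optimum)
4. (0, 0), (3.5, 0), (0, 4.667)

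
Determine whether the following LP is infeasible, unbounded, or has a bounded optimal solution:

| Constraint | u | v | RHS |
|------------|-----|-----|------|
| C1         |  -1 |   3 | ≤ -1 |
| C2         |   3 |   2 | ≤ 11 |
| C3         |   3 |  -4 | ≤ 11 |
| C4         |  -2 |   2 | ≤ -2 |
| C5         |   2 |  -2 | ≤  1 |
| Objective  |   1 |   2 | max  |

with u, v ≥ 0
C5 requires 2u - 2v ≤ 1, while C4 (-2u + 2v ≤ -2) is equivalent to 2u - 2v ≥ 2. Together they would need 2 ≤ 2u - 2v ≤ 1, which is impossible since 2 > 1. No point satisfies all constraints.

Infeasible: no point satisfies all constraints simultaneously.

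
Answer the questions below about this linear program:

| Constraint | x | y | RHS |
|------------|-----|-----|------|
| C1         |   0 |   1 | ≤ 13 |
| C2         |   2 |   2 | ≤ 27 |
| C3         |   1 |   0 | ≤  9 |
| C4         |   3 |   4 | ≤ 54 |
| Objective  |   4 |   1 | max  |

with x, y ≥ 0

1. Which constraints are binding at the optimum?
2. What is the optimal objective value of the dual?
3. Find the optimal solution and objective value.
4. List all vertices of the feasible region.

1. C2, C3
2. 40.5 (by strong duality, equal to the primal optimum)
3. x = 9, y = 4.5, z = 40.5
4. (0, 0), (9, 0), (9, 4.5), (0.5, 13), (0, 13)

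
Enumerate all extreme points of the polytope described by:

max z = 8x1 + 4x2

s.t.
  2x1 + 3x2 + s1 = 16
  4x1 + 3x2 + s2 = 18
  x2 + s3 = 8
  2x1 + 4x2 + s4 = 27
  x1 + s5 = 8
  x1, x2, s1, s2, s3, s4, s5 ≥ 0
Each vertex is the intersection of two constraint boundaries that also satisfies all remaining constraints:
  x1 = 0 and x2 = 0 → (0, 0)
  4x1 + 3x2 = 18 and x2 = 0 → (4.5, 0)
  2x1 + 3x2 = 16 and 4x1 + 3x2 = 18 → (1, 4.667)
  2x1 + 3x2 = 16 and x1 = 0 → (0, 5.333)

Vertices: (0, 0), (4.5, 0), (1, 4.667), (0, 5.333)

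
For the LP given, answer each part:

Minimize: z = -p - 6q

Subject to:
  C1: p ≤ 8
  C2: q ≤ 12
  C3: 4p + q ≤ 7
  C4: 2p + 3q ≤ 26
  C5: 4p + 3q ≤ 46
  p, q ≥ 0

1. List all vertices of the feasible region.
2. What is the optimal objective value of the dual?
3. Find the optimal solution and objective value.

1. (0, 0), (1.75, 0), (0, 7)
2. -42 (by strong duality, equal to the primal optimum)
3. p = 0, q = 7, z = -42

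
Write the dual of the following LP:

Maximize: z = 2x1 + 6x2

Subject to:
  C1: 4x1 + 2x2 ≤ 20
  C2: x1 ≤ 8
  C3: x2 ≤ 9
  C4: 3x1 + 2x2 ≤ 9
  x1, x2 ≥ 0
Minimize: z = 20y1 + 8y2 + 9y3 + 9y4

Subject to:
  C1: -4y1 - y2 - 3y4 ≤ -2
  C2: -2y1 - y3 - 2y4 ≤ -6
  y1, y2, y3, y4 ≥ 0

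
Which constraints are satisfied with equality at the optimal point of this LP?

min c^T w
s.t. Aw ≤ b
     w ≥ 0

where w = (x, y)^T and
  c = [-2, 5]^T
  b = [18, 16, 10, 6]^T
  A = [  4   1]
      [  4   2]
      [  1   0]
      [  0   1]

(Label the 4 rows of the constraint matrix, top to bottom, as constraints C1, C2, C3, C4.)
Optimal: x = 4, y = 0
Slack at optimum:
  C1: slack = 2
  C2: slack = 0 (binding)
  C3: slack = 6
  C4: slack = 6
  x ≥ 0: x = 4
  y ≥ 0: y = 0 (binding)
Binding constraints: C2, y ≥ 0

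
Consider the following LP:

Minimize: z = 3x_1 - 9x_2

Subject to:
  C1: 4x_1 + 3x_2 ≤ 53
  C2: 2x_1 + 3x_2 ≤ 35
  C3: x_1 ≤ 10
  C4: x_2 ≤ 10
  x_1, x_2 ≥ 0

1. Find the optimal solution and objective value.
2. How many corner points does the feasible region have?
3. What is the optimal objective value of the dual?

1. x_1 = 0, x_2 = 10, z = -90
2. 6
3. -90 (by strong duality, equal to the primal optimum)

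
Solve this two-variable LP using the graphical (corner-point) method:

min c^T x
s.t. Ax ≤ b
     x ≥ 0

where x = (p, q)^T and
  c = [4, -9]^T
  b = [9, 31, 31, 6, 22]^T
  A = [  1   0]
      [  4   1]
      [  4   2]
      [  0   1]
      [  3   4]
p = 0, q = 5.5, z = -49.5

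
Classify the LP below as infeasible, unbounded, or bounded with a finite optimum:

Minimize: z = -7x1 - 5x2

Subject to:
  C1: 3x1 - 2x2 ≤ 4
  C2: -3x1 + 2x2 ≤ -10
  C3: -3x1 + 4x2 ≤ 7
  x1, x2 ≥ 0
C1 requires 3x1 - 2x2 ≤ 4, while C2 (-3x1 + 2x2 ≤ -10) is equivalent to 3x1 - 2x2 ≥ 10. Together they would need 10 ≤ 3x1 - 2x2 ≤ 4, which is impossible since 10 > 4. No point satisfies all constraints.

Infeasible — the constraint set is empty.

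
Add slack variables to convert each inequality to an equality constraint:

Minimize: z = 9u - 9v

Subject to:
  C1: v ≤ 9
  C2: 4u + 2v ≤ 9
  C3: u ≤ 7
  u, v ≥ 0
min z = 9u - 9v

s.t.
  v + s1 = 9
  4u + 2v + s2 = 9
  u + s3 = 7
  u, v, s1, s2, s3 ≥ 0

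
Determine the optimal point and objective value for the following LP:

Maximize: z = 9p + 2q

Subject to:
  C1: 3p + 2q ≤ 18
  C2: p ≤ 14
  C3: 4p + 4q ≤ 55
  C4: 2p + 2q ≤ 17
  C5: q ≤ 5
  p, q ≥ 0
Each vertex is the intersection of two constraint boundaries that also satisfies all remaining constraints:
  p = 0 and q = 0 → (0, 0)
  3p + 2q = 18 and q = 0 → (6, 0)
  3p + 2q = 18 and q = 5 → (2.667, 5)
  q = 5 and p = 0 → (0, 5)

Evaluating z = 9p + 2q at each vertex:
  (0, 0): z = 0
  (6, 0): z = 54
  (2.667, 5): z = 34
  (0, 5): z = 10

The maximum is at (6, 0) with z = 54.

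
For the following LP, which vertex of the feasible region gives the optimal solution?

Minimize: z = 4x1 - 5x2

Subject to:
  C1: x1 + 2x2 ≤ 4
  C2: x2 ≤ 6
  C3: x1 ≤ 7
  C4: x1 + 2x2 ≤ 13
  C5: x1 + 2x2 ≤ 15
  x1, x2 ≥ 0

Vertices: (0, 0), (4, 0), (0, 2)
Evaluating z = 4x1 - 5x2 at each vertex:
  (0, 0): z = 0
  (4, 0): z = 16
  (0, 2): z = -10

The smallest value is z = -10, attained at (0, 2).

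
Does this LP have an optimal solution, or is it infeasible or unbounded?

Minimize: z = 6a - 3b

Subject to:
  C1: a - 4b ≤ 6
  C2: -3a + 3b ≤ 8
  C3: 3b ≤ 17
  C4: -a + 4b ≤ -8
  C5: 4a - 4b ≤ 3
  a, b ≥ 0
C1 requires a - 4b ≤ 6, while C4 (-a + 4b ≤ -8) is equivalent to a - 4b ≥ 8. Together they would need 8 ≤ a - 4b ≤ 6, which is impossible since 8 > 6. No point satisfies all constraints.

The feasible region is empty; the LP is infeasible.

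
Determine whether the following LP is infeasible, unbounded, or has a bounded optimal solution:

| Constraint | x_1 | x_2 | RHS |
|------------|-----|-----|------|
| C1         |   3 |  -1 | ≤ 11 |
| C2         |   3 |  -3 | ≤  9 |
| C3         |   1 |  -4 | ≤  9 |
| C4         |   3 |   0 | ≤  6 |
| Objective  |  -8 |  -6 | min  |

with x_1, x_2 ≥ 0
Feasible point: (0, 0) satisfies every constraint, so the LP is feasible.
Direction d = (0, 1): for each constraint row a, a·d ≤ 0 —
  (3)(0) + (-1)(1) = -1 ≤ 0
  (3)(0) + (-3)(1) = -3 ≤ 0
  (1)(0) + (-4)(1) = -4 ≤ 0
  (3)(0) + (0)(1) = 0 ≤ 0
and d ≥ 0, so (0, 0) + t·d stays feasible for every t ≥ 0. Along this ray z = -8x_1 - 6x_2 changes by -6 per unit t, so z → −∞.

Unbounded: there is a feasible ray along which z → −∞.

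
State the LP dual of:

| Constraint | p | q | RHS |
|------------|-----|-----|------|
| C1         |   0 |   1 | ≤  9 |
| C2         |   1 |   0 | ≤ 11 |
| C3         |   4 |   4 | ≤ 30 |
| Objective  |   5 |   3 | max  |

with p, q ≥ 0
Minimize: z = 9y1 + 11y2 + 30y3

Subject to:
  C1: -y2 - 4y3 ≤ -5
  C2: -y1 - 4y3 ≤ -3
  y1, y2, y3 ≥ 0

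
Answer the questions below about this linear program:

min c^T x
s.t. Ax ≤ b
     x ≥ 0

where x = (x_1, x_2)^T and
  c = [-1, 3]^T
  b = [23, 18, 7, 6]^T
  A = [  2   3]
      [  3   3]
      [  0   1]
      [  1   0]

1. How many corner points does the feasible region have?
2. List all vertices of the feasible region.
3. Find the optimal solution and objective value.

1. 3
2. (0, 0), (6, 0), (0, 6)
3. x_1 = 6, x_2 = 0, z = -6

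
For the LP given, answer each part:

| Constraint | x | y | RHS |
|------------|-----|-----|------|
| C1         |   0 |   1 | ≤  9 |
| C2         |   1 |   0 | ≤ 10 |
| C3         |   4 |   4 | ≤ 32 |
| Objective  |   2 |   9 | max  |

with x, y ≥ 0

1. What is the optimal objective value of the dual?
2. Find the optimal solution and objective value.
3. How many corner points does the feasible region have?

1. 72 (by strong duality, equal to the primal optimum)
2. x = 0, y = 8, z = 72
3. 3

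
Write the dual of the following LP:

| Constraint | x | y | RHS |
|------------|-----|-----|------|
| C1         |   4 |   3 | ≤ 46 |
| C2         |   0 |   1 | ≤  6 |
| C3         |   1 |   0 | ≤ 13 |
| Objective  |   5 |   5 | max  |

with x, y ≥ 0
Minimize: z = 46y1 + 6y2 + 13y3

Subject to:
  C1: -4y1 - y3 ≤ -5
  C2: -3y1 - y2 ≤ -5
  y1, y2, y3 ≥ 0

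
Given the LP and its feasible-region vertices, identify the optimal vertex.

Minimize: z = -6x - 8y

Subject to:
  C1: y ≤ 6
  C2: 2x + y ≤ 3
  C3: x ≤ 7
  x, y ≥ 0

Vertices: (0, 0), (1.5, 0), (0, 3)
(0, 3) with z = -24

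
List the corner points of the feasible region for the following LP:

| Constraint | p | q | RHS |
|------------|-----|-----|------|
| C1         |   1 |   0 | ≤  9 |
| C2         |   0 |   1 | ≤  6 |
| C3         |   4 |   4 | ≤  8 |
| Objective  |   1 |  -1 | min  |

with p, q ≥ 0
Each vertex is the intersection of two constraint boundaries that also satisfies all remaining constraints:
  p = 0 and q = 0 → (0, 0)
  4p + 4q = 8 and q = 0 → (2, 0)
  4p + 4q = 8 and p = 0 → (0, 2)

Vertices: (0, 0), (2, 0), (0, 2)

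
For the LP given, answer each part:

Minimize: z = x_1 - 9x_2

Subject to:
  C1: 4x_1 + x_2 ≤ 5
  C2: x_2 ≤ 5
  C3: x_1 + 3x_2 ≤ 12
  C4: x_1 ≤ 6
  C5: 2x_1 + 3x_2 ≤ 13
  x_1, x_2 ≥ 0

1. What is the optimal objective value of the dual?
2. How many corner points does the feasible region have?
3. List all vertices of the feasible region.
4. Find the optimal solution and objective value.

1. -36 (by strong duality, equal to the primal optimum)
2. 4
3. (0, 0), (1.25, 0), (0.2727, 3.909), (0, 4)
4. x_1 = 0, x_2 = 4, z = -36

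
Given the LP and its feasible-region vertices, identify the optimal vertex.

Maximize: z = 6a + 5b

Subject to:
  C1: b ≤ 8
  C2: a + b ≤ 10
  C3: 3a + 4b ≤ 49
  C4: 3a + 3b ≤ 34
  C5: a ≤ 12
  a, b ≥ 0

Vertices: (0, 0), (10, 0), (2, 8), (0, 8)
(10, 0) with z = 60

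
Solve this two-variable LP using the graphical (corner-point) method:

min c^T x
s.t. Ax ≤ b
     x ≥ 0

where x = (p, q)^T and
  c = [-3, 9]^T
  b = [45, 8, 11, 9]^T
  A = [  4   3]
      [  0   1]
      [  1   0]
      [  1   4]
Each vertex is the intersection of two constraint boundaries that also satisfies all remaining constraints:
  p = 0 and q = 0 → (0, 0)
  p + 4q = 9 and q = 0 → (9, 0)
  p + 4q = 9 and p = 0 → (0, 2.25)

Evaluating z = -3p + 9q at each vertex:
  (0, 0): z = 0
  (9, 0): z = -27
  (0, 2.25): z = 20.25

The minimum is at (9, 0) with z = -27.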